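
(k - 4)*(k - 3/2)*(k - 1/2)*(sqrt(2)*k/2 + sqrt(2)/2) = sqrt(2)*k^4/2 - 5*sqrt(2)*k^3/2 + 11*sqrt(2)*k^2/8 + 23*sqrt(2)*k/8 - 3*sqrt(2)/2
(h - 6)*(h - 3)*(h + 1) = h^3 - 8*h^2 + 9*h + 18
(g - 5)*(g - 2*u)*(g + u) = g^3 - g^2*u - 5*g^2 - 2*g*u^2 + 5*g*u + 10*u^2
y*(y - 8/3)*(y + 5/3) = y^3 - y^2 - 40*y/9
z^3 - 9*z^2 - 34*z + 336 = (z - 8)*(z - 7)*(z + 6)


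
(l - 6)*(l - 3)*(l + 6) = l^3 - 3*l^2 - 36*l + 108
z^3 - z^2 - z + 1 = (z - 1)^2*(z + 1)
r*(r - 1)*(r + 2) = r^3 + r^2 - 2*r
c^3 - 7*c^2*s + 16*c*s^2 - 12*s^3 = (c - 3*s)*(c - 2*s)^2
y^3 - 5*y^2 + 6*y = y*(y - 3)*(y - 2)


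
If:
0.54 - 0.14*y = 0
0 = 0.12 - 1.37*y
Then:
No Solution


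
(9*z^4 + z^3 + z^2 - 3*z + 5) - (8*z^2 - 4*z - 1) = 9*z^4 + z^3 - 7*z^2 + z + 6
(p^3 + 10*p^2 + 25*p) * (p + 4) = p^4 + 14*p^3 + 65*p^2 + 100*p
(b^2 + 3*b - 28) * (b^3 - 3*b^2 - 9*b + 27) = b^5 - 46*b^3 + 84*b^2 + 333*b - 756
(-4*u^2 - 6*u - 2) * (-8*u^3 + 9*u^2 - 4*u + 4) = 32*u^5 + 12*u^4 - 22*u^3 - 10*u^2 - 16*u - 8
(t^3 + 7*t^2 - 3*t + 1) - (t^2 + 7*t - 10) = t^3 + 6*t^2 - 10*t + 11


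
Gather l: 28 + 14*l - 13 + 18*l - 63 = 32*l - 48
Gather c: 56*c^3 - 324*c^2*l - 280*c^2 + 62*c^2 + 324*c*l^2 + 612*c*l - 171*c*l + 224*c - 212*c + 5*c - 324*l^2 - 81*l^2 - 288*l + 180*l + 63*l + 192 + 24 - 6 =56*c^3 + c^2*(-324*l - 218) + c*(324*l^2 + 441*l + 17) - 405*l^2 - 45*l + 210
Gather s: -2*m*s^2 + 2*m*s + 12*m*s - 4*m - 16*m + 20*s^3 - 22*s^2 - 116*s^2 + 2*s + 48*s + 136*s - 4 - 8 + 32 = -20*m + 20*s^3 + s^2*(-2*m - 138) + s*(14*m + 186) + 20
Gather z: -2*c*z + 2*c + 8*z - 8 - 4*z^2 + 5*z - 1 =2*c - 4*z^2 + z*(13 - 2*c) - 9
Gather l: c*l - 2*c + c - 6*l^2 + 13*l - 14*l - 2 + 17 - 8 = -c - 6*l^2 + l*(c - 1) + 7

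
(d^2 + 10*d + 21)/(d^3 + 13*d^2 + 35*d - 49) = (d + 3)/(d^2 + 6*d - 7)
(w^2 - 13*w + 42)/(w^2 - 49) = (w - 6)/(w + 7)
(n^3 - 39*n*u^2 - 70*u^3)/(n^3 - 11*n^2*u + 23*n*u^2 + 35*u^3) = (-n^2 - 7*n*u - 10*u^2)/(-n^2 + 4*n*u + 5*u^2)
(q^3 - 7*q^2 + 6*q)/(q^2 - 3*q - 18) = q*(q - 1)/(q + 3)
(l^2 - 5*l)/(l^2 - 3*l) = (l - 5)/(l - 3)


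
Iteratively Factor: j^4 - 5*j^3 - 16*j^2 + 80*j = (j - 4)*(j^3 - j^2 - 20*j) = j*(j - 4)*(j^2 - j - 20) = j*(j - 4)*(j + 4)*(j - 5)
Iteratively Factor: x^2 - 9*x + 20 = (x - 4)*(x - 5)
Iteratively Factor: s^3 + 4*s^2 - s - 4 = (s + 1)*(s^2 + 3*s - 4) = (s - 1)*(s + 1)*(s + 4)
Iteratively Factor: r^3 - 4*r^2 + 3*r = (r - 3)*(r^2 - r) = (r - 3)*(r - 1)*(r)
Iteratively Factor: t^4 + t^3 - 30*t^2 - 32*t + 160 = (t - 5)*(t^3 + 6*t^2 - 32) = (t - 5)*(t + 4)*(t^2 + 2*t - 8) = (t - 5)*(t - 2)*(t + 4)*(t + 4)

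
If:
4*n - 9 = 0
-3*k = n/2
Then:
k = -3/8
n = 9/4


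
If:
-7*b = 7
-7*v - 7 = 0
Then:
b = -1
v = -1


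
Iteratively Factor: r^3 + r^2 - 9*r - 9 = (r + 1)*(r^2 - 9) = (r + 1)*(r + 3)*(r - 3)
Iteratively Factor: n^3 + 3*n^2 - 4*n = (n + 4)*(n^2 - n) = n*(n + 4)*(n - 1)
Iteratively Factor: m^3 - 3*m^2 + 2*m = (m - 2)*(m^2 - m) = (m - 2)*(m - 1)*(m)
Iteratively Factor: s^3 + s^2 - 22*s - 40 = (s + 2)*(s^2 - s - 20) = (s - 5)*(s + 2)*(s + 4)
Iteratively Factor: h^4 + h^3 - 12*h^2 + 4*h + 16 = (h - 2)*(h^3 + 3*h^2 - 6*h - 8) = (h - 2)*(h + 1)*(h^2 + 2*h - 8) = (h - 2)*(h + 1)*(h + 4)*(h - 2)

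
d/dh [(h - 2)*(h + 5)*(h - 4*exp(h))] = -4*h^2*exp(h) + 3*h^2 - 20*h*exp(h) + 6*h + 28*exp(h) - 10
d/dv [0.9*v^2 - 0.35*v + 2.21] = 1.8*v - 0.35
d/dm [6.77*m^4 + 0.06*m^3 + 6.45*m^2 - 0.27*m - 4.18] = 27.08*m^3 + 0.18*m^2 + 12.9*m - 0.27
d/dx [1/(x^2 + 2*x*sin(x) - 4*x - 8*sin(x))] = 2*(-x*cos(x) - x - sin(x) + 4*cos(x) + 2)/((x - 4)^2*(x + 2*sin(x))^2)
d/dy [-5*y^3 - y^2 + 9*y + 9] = -15*y^2 - 2*y + 9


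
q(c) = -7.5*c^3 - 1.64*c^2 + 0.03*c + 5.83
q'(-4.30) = -401.89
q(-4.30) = 571.68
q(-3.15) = 223.88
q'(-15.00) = -5013.27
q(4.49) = -705.99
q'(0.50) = -7.24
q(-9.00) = 5340.22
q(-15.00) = 24948.88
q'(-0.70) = -8.70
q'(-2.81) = -168.42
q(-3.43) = 289.08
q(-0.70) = 7.58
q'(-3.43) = -253.43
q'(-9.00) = -1792.95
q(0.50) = 4.50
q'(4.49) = -468.30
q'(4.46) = -462.16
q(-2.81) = 159.21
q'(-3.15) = -212.89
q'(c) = -22.5*c^2 - 3.28*c + 0.03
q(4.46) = -692.03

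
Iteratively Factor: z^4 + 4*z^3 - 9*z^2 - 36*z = (z + 3)*(z^3 + z^2 - 12*z) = z*(z + 3)*(z^2 + z - 12) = z*(z + 3)*(z + 4)*(z - 3)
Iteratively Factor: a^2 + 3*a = (a)*(a + 3)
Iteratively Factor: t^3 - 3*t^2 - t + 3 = (t - 3)*(t^2 - 1) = (t - 3)*(t + 1)*(t - 1)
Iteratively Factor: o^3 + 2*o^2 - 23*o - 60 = (o + 3)*(o^2 - o - 20) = (o - 5)*(o + 3)*(o + 4)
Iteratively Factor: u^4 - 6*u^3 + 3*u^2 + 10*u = (u)*(u^3 - 6*u^2 + 3*u + 10) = u*(u - 2)*(u^2 - 4*u - 5) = u*(u - 5)*(u - 2)*(u + 1)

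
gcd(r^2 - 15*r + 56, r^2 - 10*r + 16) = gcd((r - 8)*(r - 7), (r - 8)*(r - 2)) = r - 8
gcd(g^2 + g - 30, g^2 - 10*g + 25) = g - 5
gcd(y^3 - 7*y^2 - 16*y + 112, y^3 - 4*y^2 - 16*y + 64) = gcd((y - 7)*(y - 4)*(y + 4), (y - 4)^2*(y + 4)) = y^2 - 16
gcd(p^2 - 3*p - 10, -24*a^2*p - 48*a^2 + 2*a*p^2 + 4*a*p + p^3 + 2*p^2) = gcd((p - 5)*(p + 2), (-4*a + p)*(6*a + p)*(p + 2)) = p + 2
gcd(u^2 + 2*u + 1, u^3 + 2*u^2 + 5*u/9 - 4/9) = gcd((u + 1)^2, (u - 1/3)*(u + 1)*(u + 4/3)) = u + 1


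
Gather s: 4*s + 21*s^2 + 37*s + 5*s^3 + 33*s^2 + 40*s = 5*s^3 + 54*s^2 + 81*s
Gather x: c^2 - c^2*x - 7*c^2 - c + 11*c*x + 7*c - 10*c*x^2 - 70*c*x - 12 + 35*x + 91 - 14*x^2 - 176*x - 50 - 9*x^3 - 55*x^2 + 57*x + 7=-6*c^2 + 6*c - 9*x^3 + x^2*(-10*c - 69) + x*(-c^2 - 59*c - 84) + 36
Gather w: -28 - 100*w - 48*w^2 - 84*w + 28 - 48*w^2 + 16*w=-96*w^2 - 168*w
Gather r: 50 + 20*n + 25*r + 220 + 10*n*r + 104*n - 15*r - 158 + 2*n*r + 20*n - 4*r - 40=144*n + r*(12*n + 6) + 72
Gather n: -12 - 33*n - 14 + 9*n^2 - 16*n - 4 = 9*n^2 - 49*n - 30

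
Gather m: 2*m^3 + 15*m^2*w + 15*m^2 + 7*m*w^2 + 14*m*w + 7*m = 2*m^3 + m^2*(15*w + 15) + m*(7*w^2 + 14*w + 7)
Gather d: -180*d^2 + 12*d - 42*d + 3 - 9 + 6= -180*d^2 - 30*d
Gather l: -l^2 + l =-l^2 + l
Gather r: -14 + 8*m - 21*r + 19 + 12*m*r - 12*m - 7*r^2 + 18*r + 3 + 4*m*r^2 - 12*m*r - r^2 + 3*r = -4*m + r^2*(4*m - 8) + 8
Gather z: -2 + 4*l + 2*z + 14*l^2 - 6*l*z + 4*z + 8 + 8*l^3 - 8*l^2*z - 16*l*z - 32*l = 8*l^3 + 14*l^2 - 28*l + z*(-8*l^2 - 22*l + 6) + 6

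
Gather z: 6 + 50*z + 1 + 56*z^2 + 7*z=56*z^2 + 57*z + 7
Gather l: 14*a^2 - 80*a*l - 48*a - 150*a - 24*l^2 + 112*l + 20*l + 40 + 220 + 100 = 14*a^2 - 198*a - 24*l^2 + l*(132 - 80*a) + 360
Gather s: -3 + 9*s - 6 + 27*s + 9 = 36*s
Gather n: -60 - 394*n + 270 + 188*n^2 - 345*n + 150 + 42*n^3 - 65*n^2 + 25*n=42*n^3 + 123*n^2 - 714*n + 360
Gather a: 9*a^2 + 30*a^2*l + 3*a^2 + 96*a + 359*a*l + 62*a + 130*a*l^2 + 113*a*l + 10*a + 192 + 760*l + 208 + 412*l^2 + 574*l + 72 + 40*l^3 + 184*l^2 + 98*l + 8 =a^2*(30*l + 12) + a*(130*l^2 + 472*l + 168) + 40*l^3 + 596*l^2 + 1432*l + 480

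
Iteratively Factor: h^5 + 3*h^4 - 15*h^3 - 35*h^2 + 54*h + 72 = (h + 3)*(h^4 - 15*h^2 + 10*h + 24) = (h + 1)*(h + 3)*(h^3 - h^2 - 14*h + 24) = (h - 3)*(h + 1)*(h + 3)*(h^2 + 2*h - 8) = (h - 3)*(h + 1)*(h + 3)*(h + 4)*(h - 2)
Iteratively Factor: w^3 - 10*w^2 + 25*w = (w - 5)*(w^2 - 5*w) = (w - 5)^2*(w)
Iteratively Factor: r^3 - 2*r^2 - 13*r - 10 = (r + 2)*(r^2 - 4*r - 5) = (r + 1)*(r + 2)*(r - 5)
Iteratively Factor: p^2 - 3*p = (p)*(p - 3)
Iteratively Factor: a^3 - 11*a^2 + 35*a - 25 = (a - 5)*(a^2 - 6*a + 5) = (a - 5)^2*(a - 1)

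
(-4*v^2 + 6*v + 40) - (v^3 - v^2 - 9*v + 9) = -v^3 - 3*v^2 + 15*v + 31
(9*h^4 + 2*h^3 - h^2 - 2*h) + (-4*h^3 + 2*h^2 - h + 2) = 9*h^4 - 2*h^3 + h^2 - 3*h + 2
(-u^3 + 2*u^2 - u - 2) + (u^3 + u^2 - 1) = 3*u^2 - u - 3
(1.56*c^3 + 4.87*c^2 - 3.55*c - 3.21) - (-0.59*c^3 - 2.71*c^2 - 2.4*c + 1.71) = 2.15*c^3 + 7.58*c^2 - 1.15*c - 4.92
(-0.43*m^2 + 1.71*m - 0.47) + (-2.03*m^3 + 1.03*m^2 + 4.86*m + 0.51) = -2.03*m^3 + 0.6*m^2 + 6.57*m + 0.04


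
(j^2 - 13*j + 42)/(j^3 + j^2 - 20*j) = (j^2 - 13*j + 42)/(j*(j^2 + j - 20))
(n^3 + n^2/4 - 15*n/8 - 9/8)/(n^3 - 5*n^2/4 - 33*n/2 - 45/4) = (2*n^2 - n - 3)/(2*(n^2 - 2*n - 15))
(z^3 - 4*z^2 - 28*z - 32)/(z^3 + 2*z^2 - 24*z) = (z^3 - 4*z^2 - 28*z - 32)/(z*(z^2 + 2*z - 24))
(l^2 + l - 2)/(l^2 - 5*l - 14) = (l - 1)/(l - 7)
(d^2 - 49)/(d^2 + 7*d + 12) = (d^2 - 49)/(d^2 + 7*d + 12)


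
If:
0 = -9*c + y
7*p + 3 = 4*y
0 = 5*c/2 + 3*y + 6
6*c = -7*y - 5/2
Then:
No Solution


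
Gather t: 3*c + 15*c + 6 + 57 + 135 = 18*c + 198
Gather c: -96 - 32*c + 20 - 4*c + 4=-36*c - 72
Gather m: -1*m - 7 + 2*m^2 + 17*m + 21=2*m^2 + 16*m + 14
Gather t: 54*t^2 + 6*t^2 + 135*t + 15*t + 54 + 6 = 60*t^2 + 150*t + 60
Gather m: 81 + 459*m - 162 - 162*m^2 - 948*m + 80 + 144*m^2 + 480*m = -18*m^2 - 9*m - 1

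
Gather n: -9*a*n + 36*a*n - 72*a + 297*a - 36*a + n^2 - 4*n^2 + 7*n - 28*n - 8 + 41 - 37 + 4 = 189*a - 3*n^2 + n*(27*a - 21)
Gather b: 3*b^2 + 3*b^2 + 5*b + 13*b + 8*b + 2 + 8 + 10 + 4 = 6*b^2 + 26*b + 24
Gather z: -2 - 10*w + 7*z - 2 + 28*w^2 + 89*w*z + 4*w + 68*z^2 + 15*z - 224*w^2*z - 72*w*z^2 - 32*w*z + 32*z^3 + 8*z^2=28*w^2 - 6*w + 32*z^3 + z^2*(76 - 72*w) + z*(-224*w^2 + 57*w + 22) - 4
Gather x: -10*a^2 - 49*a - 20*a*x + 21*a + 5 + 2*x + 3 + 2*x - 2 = -10*a^2 - 28*a + x*(4 - 20*a) + 6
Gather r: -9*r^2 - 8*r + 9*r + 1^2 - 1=-9*r^2 + r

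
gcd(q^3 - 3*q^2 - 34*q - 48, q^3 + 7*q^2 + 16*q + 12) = q^2 + 5*q + 6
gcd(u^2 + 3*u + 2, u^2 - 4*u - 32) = 1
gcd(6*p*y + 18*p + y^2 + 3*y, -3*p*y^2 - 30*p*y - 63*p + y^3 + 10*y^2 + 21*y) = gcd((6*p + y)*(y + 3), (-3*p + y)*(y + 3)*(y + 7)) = y + 3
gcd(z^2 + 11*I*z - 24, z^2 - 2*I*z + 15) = z + 3*I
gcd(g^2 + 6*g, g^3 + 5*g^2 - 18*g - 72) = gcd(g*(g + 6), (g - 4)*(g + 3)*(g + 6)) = g + 6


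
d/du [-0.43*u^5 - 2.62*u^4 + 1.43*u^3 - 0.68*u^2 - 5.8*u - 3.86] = -2.15*u^4 - 10.48*u^3 + 4.29*u^2 - 1.36*u - 5.8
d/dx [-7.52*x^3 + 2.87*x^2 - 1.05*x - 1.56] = -22.56*x^2 + 5.74*x - 1.05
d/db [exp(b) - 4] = exp(b)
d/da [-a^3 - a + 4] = -3*a^2 - 1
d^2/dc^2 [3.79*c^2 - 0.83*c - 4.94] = 7.58000000000000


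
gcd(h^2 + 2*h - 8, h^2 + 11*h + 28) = h + 4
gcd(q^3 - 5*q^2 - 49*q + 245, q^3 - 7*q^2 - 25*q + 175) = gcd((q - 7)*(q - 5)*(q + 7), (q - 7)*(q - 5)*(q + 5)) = q^2 - 12*q + 35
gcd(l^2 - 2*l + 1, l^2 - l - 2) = 1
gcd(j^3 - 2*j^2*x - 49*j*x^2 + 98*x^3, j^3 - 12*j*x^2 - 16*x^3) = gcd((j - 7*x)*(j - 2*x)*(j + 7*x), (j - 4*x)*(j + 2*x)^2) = 1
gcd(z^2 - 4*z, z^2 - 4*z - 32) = 1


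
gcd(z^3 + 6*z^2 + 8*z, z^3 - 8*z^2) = z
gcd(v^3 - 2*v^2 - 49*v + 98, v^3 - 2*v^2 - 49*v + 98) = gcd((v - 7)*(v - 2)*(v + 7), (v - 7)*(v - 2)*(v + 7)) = v^3 - 2*v^2 - 49*v + 98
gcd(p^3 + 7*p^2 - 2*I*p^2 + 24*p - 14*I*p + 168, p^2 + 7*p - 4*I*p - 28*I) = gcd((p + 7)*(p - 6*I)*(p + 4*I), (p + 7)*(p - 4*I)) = p + 7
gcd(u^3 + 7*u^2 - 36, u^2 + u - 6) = u^2 + u - 6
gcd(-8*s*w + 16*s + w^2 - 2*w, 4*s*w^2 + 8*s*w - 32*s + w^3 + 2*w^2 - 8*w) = w - 2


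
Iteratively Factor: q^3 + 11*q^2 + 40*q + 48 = (q + 3)*(q^2 + 8*q + 16) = (q + 3)*(q + 4)*(q + 4)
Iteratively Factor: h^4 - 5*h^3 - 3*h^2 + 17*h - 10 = (h - 1)*(h^3 - 4*h^2 - 7*h + 10) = (h - 1)*(h + 2)*(h^2 - 6*h + 5) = (h - 1)^2*(h + 2)*(h - 5)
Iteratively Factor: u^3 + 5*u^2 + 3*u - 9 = (u + 3)*(u^2 + 2*u - 3) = (u + 3)^2*(u - 1)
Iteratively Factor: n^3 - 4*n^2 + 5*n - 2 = (n - 2)*(n^2 - 2*n + 1) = (n - 2)*(n - 1)*(n - 1)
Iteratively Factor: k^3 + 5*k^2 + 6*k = (k)*(k^2 + 5*k + 6) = k*(k + 3)*(k + 2)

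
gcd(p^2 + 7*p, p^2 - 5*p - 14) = 1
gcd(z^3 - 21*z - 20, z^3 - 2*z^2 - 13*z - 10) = z^2 - 4*z - 5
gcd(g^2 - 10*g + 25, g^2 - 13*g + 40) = g - 5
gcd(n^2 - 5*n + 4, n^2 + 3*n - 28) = n - 4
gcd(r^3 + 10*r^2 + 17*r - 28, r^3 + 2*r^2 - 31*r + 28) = r^2 + 6*r - 7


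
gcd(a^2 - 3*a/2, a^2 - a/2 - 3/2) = a - 3/2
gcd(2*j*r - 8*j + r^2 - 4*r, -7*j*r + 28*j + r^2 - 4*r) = r - 4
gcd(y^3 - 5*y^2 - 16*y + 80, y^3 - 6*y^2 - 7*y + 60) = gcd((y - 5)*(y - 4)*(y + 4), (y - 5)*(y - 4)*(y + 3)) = y^2 - 9*y + 20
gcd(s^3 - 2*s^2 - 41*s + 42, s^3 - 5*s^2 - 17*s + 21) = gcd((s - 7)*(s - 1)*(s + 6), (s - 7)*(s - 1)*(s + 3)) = s^2 - 8*s + 7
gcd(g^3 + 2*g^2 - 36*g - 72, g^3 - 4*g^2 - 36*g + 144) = g^2 - 36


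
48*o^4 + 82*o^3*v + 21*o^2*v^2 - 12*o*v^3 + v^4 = (-8*o + v)*(-6*o + v)*(o + v)^2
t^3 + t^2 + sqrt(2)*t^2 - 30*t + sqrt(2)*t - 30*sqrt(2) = (t - 5)*(t + 6)*(t + sqrt(2))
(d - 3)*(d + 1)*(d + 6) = d^3 + 4*d^2 - 15*d - 18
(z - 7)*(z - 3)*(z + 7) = z^3 - 3*z^2 - 49*z + 147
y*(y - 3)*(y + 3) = y^3 - 9*y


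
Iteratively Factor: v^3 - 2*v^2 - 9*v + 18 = (v - 2)*(v^2 - 9) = (v - 3)*(v - 2)*(v + 3)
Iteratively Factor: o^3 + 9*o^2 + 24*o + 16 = (o + 4)*(o^2 + 5*o + 4) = (o + 1)*(o + 4)*(o + 4)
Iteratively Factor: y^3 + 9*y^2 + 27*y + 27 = (y + 3)*(y^2 + 6*y + 9) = (y + 3)^2*(y + 3)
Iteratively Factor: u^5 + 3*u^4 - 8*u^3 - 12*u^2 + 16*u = (u - 2)*(u^4 + 5*u^3 + 2*u^2 - 8*u) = (u - 2)*(u - 1)*(u^3 + 6*u^2 + 8*u) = (u - 2)*(u - 1)*(u + 2)*(u^2 + 4*u) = u*(u - 2)*(u - 1)*(u + 2)*(u + 4)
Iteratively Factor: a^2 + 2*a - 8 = (a - 2)*(a + 4)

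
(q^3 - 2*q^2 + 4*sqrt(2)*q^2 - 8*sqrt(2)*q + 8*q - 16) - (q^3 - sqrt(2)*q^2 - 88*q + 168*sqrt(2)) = -2*q^2 + 5*sqrt(2)*q^2 - 8*sqrt(2)*q + 96*q - 168*sqrt(2) - 16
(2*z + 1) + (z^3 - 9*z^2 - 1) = z^3 - 9*z^2 + 2*z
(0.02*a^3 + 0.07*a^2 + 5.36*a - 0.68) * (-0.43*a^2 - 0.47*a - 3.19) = -0.0086*a^5 - 0.0395*a^4 - 2.4015*a^3 - 2.4501*a^2 - 16.7788*a + 2.1692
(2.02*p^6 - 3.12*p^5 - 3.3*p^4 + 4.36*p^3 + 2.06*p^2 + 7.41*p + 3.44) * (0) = 0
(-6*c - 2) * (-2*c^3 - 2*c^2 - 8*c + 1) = 12*c^4 + 16*c^3 + 52*c^2 + 10*c - 2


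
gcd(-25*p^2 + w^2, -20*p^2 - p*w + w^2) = 5*p - w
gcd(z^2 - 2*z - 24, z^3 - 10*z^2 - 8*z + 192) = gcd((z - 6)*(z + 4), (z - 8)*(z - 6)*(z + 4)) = z^2 - 2*z - 24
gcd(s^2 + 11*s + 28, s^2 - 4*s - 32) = s + 4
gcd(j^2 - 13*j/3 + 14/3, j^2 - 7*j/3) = j - 7/3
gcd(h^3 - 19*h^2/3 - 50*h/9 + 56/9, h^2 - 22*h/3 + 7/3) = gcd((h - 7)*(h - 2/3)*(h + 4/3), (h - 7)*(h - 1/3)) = h - 7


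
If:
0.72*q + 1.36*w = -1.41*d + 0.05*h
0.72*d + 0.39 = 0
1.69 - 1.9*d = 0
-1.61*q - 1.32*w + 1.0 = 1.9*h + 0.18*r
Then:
No Solution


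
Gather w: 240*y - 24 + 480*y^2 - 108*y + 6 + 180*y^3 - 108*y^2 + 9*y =180*y^3 + 372*y^2 + 141*y - 18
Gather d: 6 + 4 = 10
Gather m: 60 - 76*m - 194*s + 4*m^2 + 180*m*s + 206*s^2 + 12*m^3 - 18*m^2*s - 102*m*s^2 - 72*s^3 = 12*m^3 + m^2*(4 - 18*s) + m*(-102*s^2 + 180*s - 76) - 72*s^3 + 206*s^2 - 194*s + 60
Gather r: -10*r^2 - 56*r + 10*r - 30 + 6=-10*r^2 - 46*r - 24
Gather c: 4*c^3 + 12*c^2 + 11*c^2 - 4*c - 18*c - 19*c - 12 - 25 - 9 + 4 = 4*c^3 + 23*c^2 - 41*c - 42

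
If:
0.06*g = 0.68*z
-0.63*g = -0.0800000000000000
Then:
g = 0.13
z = 0.01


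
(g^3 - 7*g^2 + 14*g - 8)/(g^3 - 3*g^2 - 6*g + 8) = (g - 2)/(g + 2)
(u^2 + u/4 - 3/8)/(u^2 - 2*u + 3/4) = (4*u + 3)/(2*(2*u - 3))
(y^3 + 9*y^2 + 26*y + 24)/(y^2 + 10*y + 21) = (y^2 + 6*y + 8)/(y + 7)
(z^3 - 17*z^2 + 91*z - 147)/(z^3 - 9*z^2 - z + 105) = (z^2 - 10*z + 21)/(z^2 - 2*z - 15)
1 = 1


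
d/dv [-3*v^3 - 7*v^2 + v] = -9*v^2 - 14*v + 1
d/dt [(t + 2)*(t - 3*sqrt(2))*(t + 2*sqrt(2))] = 3*t^2 - 2*sqrt(2)*t + 4*t - 12 - 2*sqrt(2)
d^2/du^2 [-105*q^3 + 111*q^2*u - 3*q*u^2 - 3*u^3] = -6*q - 18*u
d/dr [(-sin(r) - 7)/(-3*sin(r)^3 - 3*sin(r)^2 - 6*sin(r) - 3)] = -(2*sin(r)^3 + 22*sin(r)^2 + 14*sin(r) + 13)*cos(r)/(3*(sin(r)^3 + sin(r)^2 + 2*sin(r) + 1)^2)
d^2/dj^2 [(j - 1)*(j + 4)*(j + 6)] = 6*j + 18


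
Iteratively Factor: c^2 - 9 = (c - 3)*(c + 3)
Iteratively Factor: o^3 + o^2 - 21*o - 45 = (o + 3)*(o^2 - 2*o - 15) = (o - 5)*(o + 3)*(o + 3)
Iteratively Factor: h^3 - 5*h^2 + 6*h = (h - 2)*(h^2 - 3*h) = (h - 3)*(h - 2)*(h)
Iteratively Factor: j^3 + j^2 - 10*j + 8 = (j - 2)*(j^2 + 3*j - 4) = (j - 2)*(j + 4)*(j - 1)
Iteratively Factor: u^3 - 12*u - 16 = (u + 2)*(u^2 - 2*u - 8) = (u - 4)*(u + 2)*(u + 2)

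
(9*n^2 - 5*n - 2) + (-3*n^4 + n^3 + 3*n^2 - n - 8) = -3*n^4 + n^3 + 12*n^2 - 6*n - 10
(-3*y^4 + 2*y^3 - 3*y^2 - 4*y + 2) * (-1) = 3*y^4 - 2*y^3 + 3*y^2 + 4*y - 2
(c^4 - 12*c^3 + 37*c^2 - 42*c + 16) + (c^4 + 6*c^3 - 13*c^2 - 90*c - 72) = 2*c^4 - 6*c^3 + 24*c^2 - 132*c - 56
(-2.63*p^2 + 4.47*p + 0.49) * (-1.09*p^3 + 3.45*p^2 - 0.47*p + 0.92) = 2.8667*p^5 - 13.9458*p^4 + 16.1235*p^3 - 2.83*p^2 + 3.8821*p + 0.4508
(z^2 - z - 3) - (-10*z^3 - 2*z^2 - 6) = 10*z^3 + 3*z^2 - z + 3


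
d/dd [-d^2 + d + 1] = 1 - 2*d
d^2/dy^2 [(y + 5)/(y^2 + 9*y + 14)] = 2*((y + 5)*(2*y + 9)^2 - (3*y + 14)*(y^2 + 9*y + 14))/(y^2 + 9*y + 14)^3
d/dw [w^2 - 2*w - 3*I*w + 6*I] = 2*w - 2 - 3*I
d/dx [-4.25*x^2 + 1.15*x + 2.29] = 1.15 - 8.5*x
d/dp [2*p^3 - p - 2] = 6*p^2 - 1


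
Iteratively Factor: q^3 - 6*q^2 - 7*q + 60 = (q - 4)*(q^2 - 2*q - 15) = (q - 4)*(q + 3)*(q - 5)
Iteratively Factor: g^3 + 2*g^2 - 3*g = (g - 1)*(g^2 + 3*g) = g*(g - 1)*(g + 3)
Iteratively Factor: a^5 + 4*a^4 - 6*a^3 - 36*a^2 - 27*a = (a + 3)*(a^4 + a^3 - 9*a^2 - 9*a) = a*(a + 3)*(a^3 + a^2 - 9*a - 9) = a*(a + 3)^2*(a^2 - 2*a - 3) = a*(a - 3)*(a + 3)^2*(a + 1)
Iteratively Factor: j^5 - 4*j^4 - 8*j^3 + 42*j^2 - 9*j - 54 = (j + 1)*(j^4 - 5*j^3 - 3*j^2 + 45*j - 54) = (j - 3)*(j + 1)*(j^3 - 2*j^2 - 9*j + 18) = (j - 3)^2*(j + 1)*(j^2 + j - 6) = (j - 3)^2*(j + 1)*(j + 3)*(j - 2)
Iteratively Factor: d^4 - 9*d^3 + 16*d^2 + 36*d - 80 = (d - 2)*(d^3 - 7*d^2 + 2*d + 40) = (d - 2)*(d + 2)*(d^2 - 9*d + 20) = (d - 5)*(d - 2)*(d + 2)*(d - 4)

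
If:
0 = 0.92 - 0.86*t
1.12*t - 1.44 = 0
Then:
No Solution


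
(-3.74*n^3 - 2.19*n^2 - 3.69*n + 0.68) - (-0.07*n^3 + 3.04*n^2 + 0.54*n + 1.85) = -3.67*n^3 - 5.23*n^2 - 4.23*n - 1.17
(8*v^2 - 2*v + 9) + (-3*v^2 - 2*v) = 5*v^2 - 4*v + 9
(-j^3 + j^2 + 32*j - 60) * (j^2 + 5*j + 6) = -j^5 - 4*j^4 + 31*j^3 + 106*j^2 - 108*j - 360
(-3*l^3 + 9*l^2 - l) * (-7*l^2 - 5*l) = 21*l^5 - 48*l^4 - 38*l^3 + 5*l^2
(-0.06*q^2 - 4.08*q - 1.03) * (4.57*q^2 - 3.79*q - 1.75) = -0.2742*q^4 - 18.4182*q^3 + 10.8611*q^2 + 11.0437*q + 1.8025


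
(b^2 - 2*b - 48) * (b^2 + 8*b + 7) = b^4 + 6*b^3 - 57*b^2 - 398*b - 336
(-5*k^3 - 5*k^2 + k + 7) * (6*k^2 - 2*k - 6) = -30*k^5 - 20*k^4 + 46*k^3 + 70*k^2 - 20*k - 42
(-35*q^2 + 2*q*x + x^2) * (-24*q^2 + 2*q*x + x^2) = 840*q^4 - 118*q^3*x - 55*q^2*x^2 + 4*q*x^3 + x^4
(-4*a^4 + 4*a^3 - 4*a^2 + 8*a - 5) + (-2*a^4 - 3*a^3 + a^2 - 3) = -6*a^4 + a^3 - 3*a^2 + 8*a - 8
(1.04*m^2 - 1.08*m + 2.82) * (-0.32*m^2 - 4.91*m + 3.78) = -0.3328*m^4 - 4.7608*m^3 + 8.3316*m^2 - 17.9286*m + 10.6596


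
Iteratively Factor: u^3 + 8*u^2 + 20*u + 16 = (u + 4)*(u^2 + 4*u + 4) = (u + 2)*(u + 4)*(u + 2)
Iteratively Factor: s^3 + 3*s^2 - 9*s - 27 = (s + 3)*(s^2 - 9) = (s + 3)^2*(s - 3)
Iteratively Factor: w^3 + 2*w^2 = (w + 2)*(w^2) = w*(w + 2)*(w)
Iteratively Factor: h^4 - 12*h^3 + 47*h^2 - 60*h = (h - 4)*(h^3 - 8*h^2 + 15*h) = (h - 5)*(h - 4)*(h^2 - 3*h) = (h - 5)*(h - 4)*(h - 3)*(h)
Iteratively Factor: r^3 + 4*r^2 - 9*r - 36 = (r + 3)*(r^2 + r - 12) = (r + 3)*(r + 4)*(r - 3)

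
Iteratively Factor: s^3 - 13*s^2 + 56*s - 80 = (s - 5)*(s^2 - 8*s + 16) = (s - 5)*(s - 4)*(s - 4)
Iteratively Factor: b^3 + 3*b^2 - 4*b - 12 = (b + 3)*(b^2 - 4) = (b + 2)*(b + 3)*(b - 2)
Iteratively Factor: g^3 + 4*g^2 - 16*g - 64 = (g - 4)*(g^2 + 8*g + 16) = (g - 4)*(g + 4)*(g + 4)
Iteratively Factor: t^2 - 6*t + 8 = (t - 2)*(t - 4)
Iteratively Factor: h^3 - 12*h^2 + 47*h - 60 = (h - 4)*(h^2 - 8*h + 15) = (h - 5)*(h - 4)*(h - 3)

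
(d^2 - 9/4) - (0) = d^2 - 9/4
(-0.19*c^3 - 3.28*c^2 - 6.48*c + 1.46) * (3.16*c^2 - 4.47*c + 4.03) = -0.6004*c^5 - 9.5155*c^4 - 6.5809*c^3 + 20.3608*c^2 - 32.6406*c + 5.8838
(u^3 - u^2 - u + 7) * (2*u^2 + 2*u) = 2*u^5 - 4*u^3 + 12*u^2 + 14*u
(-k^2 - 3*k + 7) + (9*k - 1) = -k^2 + 6*k + 6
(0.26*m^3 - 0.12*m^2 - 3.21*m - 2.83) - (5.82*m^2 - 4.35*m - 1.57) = 0.26*m^3 - 5.94*m^2 + 1.14*m - 1.26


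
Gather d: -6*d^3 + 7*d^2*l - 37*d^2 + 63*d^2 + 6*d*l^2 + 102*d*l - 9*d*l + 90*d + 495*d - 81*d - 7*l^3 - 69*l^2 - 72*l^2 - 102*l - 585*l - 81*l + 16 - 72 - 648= -6*d^3 + d^2*(7*l + 26) + d*(6*l^2 + 93*l + 504) - 7*l^3 - 141*l^2 - 768*l - 704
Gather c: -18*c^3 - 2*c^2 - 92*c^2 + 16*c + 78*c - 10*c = -18*c^3 - 94*c^2 + 84*c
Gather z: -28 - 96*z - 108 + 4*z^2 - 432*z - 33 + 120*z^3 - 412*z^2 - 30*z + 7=120*z^3 - 408*z^2 - 558*z - 162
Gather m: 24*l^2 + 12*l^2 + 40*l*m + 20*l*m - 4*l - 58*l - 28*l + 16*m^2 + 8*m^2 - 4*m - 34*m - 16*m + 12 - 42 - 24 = 36*l^2 - 90*l + 24*m^2 + m*(60*l - 54) - 54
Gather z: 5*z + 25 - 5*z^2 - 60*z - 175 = -5*z^2 - 55*z - 150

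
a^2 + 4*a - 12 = (a - 2)*(a + 6)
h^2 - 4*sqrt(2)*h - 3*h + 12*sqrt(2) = (h - 3)*(h - 4*sqrt(2))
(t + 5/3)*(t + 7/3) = t^2 + 4*t + 35/9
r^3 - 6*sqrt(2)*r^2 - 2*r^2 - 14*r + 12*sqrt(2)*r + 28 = (r - 2)*(r - 7*sqrt(2))*(r + sqrt(2))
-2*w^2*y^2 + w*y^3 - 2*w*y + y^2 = y*(-2*w + y)*(w*y + 1)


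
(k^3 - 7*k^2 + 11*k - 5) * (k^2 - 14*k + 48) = k^5 - 21*k^4 + 157*k^3 - 495*k^2 + 598*k - 240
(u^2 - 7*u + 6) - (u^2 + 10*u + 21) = -17*u - 15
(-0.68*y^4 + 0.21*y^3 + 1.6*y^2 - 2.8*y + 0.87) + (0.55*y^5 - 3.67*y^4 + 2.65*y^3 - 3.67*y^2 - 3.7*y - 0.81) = 0.55*y^5 - 4.35*y^4 + 2.86*y^3 - 2.07*y^2 - 6.5*y + 0.0599999999999999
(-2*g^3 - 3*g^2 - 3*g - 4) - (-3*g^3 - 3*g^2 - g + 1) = g^3 - 2*g - 5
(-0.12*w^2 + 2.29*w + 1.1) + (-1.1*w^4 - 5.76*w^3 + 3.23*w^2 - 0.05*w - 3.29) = -1.1*w^4 - 5.76*w^3 + 3.11*w^2 + 2.24*w - 2.19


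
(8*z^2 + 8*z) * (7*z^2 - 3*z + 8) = 56*z^4 + 32*z^3 + 40*z^2 + 64*z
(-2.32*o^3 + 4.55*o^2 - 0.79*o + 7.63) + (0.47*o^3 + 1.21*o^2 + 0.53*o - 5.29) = -1.85*o^3 + 5.76*o^2 - 0.26*o + 2.34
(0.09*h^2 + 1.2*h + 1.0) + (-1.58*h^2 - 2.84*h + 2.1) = -1.49*h^2 - 1.64*h + 3.1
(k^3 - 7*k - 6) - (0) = k^3 - 7*k - 6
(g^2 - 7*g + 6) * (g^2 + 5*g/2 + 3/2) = g^4 - 9*g^3/2 - 10*g^2 + 9*g/2 + 9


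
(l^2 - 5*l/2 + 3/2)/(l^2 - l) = (l - 3/2)/l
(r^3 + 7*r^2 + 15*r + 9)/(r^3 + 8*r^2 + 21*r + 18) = (r + 1)/(r + 2)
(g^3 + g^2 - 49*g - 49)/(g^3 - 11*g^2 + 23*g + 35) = (g + 7)/(g - 5)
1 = 1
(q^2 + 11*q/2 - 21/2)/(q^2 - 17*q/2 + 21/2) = (q + 7)/(q - 7)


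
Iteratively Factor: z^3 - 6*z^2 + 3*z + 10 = (z - 5)*(z^2 - z - 2) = (z - 5)*(z + 1)*(z - 2)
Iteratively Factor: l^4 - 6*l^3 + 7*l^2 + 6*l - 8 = (l - 4)*(l^3 - 2*l^2 - l + 2) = (l - 4)*(l - 2)*(l^2 - 1) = (l - 4)*(l - 2)*(l - 1)*(l + 1)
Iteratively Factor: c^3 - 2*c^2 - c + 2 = (c + 1)*(c^2 - 3*c + 2) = (c - 1)*(c + 1)*(c - 2)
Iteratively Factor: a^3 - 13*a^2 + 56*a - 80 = (a - 5)*(a^2 - 8*a + 16) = (a - 5)*(a - 4)*(a - 4)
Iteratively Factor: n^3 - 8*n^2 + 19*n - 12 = (n - 4)*(n^2 - 4*n + 3) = (n - 4)*(n - 3)*(n - 1)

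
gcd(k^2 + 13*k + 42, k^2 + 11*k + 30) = k + 6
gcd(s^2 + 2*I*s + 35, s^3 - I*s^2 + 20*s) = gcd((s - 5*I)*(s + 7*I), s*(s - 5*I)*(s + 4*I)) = s - 5*I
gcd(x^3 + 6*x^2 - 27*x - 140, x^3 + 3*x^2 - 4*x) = x + 4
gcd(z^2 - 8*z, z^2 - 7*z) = z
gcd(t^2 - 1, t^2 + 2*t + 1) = t + 1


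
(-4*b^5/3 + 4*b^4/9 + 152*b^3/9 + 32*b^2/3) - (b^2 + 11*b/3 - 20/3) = -4*b^5/3 + 4*b^4/9 + 152*b^3/9 + 29*b^2/3 - 11*b/3 + 20/3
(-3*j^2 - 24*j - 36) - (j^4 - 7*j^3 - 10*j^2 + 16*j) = -j^4 + 7*j^3 + 7*j^2 - 40*j - 36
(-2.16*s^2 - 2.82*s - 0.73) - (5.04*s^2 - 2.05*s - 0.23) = -7.2*s^2 - 0.77*s - 0.5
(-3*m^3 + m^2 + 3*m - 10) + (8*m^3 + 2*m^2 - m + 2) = 5*m^3 + 3*m^2 + 2*m - 8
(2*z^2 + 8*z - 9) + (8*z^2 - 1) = 10*z^2 + 8*z - 10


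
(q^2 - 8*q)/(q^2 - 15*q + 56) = q/(q - 7)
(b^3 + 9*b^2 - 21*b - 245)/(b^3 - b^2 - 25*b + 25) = (b^2 + 14*b + 49)/(b^2 + 4*b - 5)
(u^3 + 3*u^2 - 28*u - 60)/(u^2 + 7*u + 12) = (u^3 + 3*u^2 - 28*u - 60)/(u^2 + 7*u + 12)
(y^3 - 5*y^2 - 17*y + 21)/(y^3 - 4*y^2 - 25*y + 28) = (y + 3)/(y + 4)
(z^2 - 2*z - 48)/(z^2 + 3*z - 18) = (z - 8)/(z - 3)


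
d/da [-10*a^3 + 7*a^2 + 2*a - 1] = -30*a^2 + 14*a + 2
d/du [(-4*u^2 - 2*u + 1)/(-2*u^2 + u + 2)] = (-8*u^2 - 12*u - 5)/(4*u^4 - 4*u^3 - 7*u^2 + 4*u + 4)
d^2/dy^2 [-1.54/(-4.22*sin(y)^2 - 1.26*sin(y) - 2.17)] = (-109.699744*sin(y)^4 - 24.565464*sin(y)^3 + 218.514296*sin(y)^2 + 53.341596*sin(y) - 23.314984)/(4.22*sin(y)^2 + 1.26*sin(y) + 2.17)^3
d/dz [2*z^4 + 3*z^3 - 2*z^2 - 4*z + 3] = 8*z^3 + 9*z^2 - 4*z - 4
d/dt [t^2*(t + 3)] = 3*t*(t + 2)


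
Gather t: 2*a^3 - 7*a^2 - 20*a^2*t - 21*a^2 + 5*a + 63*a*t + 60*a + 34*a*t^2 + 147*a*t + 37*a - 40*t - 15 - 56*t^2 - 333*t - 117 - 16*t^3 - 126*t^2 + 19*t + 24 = 2*a^3 - 28*a^2 + 102*a - 16*t^3 + t^2*(34*a - 182) + t*(-20*a^2 + 210*a - 354) - 108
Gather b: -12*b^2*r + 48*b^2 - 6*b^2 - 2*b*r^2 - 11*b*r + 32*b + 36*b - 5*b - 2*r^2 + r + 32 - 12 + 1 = b^2*(42 - 12*r) + b*(-2*r^2 - 11*r + 63) - 2*r^2 + r + 21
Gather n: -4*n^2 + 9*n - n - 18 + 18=-4*n^2 + 8*n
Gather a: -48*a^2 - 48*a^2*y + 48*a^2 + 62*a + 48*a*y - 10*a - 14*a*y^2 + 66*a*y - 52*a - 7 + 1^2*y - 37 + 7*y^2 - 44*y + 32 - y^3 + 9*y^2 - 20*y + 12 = -48*a^2*y + a*(-14*y^2 + 114*y) - y^3 + 16*y^2 - 63*y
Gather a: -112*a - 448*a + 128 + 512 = 640 - 560*a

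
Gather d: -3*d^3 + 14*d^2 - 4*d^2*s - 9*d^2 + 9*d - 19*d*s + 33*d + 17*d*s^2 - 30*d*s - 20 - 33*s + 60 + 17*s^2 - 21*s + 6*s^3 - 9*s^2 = -3*d^3 + d^2*(5 - 4*s) + d*(17*s^2 - 49*s + 42) + 6*s^3 + 8*s^2 - 54*s + 40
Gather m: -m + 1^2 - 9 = -m - 8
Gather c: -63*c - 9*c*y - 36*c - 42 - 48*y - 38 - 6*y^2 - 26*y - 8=c*(-9*y - 99) - 6*y^2 - 74*y - 88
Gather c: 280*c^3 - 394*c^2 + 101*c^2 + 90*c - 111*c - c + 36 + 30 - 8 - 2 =280*c^3 - 293*c^2 - 22*c + 56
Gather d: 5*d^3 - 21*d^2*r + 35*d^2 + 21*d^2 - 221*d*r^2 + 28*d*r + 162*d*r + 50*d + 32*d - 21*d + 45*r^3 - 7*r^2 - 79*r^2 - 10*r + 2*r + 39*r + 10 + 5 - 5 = 5*d^3 + d^2*(56 - 21*r) + d*(-221*r^2 + 190*r + 61) + 45*r^3 - 86*r^2 + 31*r + 10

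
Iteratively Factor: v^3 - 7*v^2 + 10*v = (v)*(v^2 - 7*v + 10) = v*(v - 5)*(v - 2)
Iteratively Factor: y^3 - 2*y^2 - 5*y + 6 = (y - 3)*(y^2 + y - 2) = (y - 3)*(y - 1)*(y + 2)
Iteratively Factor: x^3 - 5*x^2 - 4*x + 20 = (x - 5)*(x^2 - 4) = (x - 5)*(x - 2)*(x + 2)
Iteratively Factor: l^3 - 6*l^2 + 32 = (l + 2)*(l^2 - 8*l + 16) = (l - 4)*(l + 2)*(l - 4)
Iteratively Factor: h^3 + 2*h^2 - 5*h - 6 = (h + 3)*(h^2 - h - 2) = (h - 2)*(h + 3)*(h + 1)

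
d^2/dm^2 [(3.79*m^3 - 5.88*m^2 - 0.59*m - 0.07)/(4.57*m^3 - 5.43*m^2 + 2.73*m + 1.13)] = (-2.27373675443232e-13*m^7 - 57.507966000001*m^6 - 357.63906*m^5 + 275.595678*m^4 + 361.50528*m^3 - 127.385718*m^2 + 15.71058*m - 13.278594)/(95.443993*m^9 - 340.215021*m^8 + 575.28531*m^7 - 495.774534*m^6 + 175.414212*m^5 + 63.134028*m^4 - 62.653326*m^3 + 4.46463*m^2 + 10.457811*m + 1.442897)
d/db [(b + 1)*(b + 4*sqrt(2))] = 2*b + 1 + 4*sqrt(2)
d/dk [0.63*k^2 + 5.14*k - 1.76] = 1.26*k + 5.14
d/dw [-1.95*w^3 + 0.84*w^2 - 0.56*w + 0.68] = -5.85*w^2 + 1.68*w - 0.56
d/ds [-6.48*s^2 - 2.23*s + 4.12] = -12.96*s - 2.23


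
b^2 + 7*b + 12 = (b + 3)*(b + 4)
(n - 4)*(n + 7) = n^2 + 3*n - 28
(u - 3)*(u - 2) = u^2 - 5*u + 6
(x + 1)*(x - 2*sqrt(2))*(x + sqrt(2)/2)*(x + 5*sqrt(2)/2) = x^4 + x^3 + sqrt(2)*x^3 - 19*x^2/2 + sqrt(2)*x^2 - 19*x/2 - 5*sqrt(2)*x - 5*sqrt(2)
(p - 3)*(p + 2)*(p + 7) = p^3 + 6*p^2 - 13*p - 42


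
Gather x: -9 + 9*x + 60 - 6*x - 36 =3*x + 15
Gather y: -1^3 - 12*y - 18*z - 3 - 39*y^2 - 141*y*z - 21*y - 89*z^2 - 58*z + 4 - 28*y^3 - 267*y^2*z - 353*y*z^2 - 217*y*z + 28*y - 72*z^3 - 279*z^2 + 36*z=-28*y^3 + y^2*(-267*z - 39) + y*(-353*z^2 - 358*z - 5) - 72*z^3 - 368*z^2 - 40*z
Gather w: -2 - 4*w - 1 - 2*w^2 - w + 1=-2*w^2 - 5*w - 2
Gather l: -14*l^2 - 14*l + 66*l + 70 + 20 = -14*l^2 + 52*l + 90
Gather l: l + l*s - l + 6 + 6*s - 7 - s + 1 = l*s + 5*s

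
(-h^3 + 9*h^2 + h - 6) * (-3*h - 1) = 3*h^4 - 26*h^3 - 12*h^2 + 17*h + 6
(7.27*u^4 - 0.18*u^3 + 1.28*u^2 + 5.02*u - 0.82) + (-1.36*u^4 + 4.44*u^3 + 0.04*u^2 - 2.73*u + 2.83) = 5.91*u^4 + 4.26*u^3 + 1.32*u^2 + 2.29*u + 2.01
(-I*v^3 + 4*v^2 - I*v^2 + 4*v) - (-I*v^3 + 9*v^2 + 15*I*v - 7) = -5*v^2 - I*v^2 + 4*v - 15*I*v + 7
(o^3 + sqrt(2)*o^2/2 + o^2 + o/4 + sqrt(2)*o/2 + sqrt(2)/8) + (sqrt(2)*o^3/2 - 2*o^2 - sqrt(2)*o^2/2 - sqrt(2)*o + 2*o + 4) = sqrt(2)*o^3/2 + o^3 - o^2 - sqrt(2)*o/2 + 9*o/4 + sqrt(2)/8 + 4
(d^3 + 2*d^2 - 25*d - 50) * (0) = 0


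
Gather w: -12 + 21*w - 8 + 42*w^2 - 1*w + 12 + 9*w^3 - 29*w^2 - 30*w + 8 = 9*w^3 + 13*w^2 - 10*w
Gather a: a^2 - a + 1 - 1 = a^2 - a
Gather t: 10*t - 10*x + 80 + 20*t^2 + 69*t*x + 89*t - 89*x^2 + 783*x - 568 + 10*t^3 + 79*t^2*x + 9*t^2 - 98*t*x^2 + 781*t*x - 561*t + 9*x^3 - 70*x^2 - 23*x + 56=10*t^3 + t^2*(79*x + 29) + t*(-98*x^2 + 850*x - 462) + 9*x^3 - 159*x^2 + 750*x - 432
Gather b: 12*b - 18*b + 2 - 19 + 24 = 7 - 6*b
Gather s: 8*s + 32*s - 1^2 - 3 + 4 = 40*s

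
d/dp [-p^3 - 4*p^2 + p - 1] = -3*p^2 - 8*p + 1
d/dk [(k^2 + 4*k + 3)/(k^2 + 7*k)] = 3*(k^2 - 2*k - 7)/(k^2*(k^2 + 14*k + 49))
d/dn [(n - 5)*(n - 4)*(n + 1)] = 3*n^2 - 16*n + 11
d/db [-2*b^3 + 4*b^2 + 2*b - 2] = -6*b^2 + 8*b + 2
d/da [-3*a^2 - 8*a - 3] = -6*a - 8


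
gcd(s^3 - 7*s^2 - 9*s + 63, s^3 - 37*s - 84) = s^2 - 4*s - 21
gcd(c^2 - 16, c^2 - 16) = c^2 - 16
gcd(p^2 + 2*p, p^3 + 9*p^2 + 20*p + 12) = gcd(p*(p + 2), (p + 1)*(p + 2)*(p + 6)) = p + 2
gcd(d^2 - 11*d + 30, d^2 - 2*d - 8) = 1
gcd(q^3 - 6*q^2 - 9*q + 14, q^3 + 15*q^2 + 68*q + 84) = q + 2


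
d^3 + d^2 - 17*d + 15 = (d - 3)*(d - 1)*(d + 5)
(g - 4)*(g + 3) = g^2 - g - 12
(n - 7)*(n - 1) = n^2 - 8*n + 7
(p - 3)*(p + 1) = p^2 - 2*p - 3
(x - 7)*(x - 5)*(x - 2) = x^3 - 14*x^2 + 59*x - 70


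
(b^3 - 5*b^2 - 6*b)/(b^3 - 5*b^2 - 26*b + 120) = b*(b + 1)/(b^2 + b - 20)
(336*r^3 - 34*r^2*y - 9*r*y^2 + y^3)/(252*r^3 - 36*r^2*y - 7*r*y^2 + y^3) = (-8*r + y)/(-6*r + y)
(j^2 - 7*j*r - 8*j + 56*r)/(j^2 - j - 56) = (j - 7*r)/(j + 7)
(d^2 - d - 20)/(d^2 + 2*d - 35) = (d + 4)/(d + 7)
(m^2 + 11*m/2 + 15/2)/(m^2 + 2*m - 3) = (m + 5/2)/(m - 1)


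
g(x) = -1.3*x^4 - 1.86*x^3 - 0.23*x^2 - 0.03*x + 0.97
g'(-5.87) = 862.16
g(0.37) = 0.81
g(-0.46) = 1.06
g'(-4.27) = 305.04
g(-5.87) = -1174.03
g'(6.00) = -1326.87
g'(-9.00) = 3342.93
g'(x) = -5.2*x^3 - 5.58*x^2 - 0.46*x - 0.03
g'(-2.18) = 28.33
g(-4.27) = -290.46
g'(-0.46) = -0.49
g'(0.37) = -1.23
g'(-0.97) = -0.09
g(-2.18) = -10.15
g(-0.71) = 1.21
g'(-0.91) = -0.31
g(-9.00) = -7190.75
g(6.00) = -2094.05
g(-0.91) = 1.32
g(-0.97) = 1.33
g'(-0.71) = -0.66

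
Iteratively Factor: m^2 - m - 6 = (m - 3)*(m + 2)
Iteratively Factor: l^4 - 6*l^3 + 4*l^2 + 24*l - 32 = (l - 2)*(l^3 - 4*l^2 - 4*l + 16) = (l - 2)^2*(l^2 - 2*l - 8) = (l - 2)^2*(l + 2)*(l - 4)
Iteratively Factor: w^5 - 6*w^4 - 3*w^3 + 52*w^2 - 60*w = (w - 5)*(w^4 - w^3 - 8*w^2 + 12*w) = (w - 5)*(w - 2)*(w^3 + w^2 - 6*w) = w*(w - 5)*(w - 2)*(w^2 + w - 6) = w*(w - 5)*(w - 2)^2*(w + 3)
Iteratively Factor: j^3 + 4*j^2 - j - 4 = (j - 1)*(j^2 + 5*j + 4) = (j - 1)*(j + 4)*(j + 1)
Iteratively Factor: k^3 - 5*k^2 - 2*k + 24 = (k + 2)*(k^2 - 7*k + 12) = (k - 3)*(k + 2)*(k - 4)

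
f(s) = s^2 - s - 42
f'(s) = 2*s - 1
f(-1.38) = -38.72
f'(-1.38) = -3.76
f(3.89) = -30.76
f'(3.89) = 6.78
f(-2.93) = -30.49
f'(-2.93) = -6.86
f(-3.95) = -22.45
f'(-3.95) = -8.90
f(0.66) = -42.22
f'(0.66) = 0.32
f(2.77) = -37.10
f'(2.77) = 4.54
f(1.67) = -40.88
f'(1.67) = 2.34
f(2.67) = -37.54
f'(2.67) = 4.34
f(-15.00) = 198.00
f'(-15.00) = -31.00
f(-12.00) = 114.00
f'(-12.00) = -25.00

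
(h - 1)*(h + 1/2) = h^2 - h/2 - 1/2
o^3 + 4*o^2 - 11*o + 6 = (o - 1)^2*(o + 6)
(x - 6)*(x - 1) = x^2 - 7*x + 6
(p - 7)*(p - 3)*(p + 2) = p^3 - 8*p^2 + p + 42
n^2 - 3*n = n*(n - 3)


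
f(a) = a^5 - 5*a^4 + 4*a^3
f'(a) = 5*a^4 - 20*a^3 + 12*a^2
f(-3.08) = -844.01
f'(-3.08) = 1148.16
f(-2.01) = -146.90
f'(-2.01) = 292.51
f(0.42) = 0.15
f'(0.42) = 0.79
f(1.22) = -1.11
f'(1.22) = -7.38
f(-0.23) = -0.06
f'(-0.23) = 0.89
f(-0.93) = -7.65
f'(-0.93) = 30.21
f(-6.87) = -27737.96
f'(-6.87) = 18188.95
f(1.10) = -0.39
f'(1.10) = -4.78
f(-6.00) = -15120.00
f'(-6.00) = 11232.00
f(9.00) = 29160.00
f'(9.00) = 19197.00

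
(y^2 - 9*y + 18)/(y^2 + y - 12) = (y - 6)/(y + 4)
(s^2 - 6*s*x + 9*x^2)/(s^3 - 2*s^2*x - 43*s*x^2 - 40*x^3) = (-s^2 + 6*s*x - 9*x^2)/(-s^3 + 2*s^2*x + 43*s*x^2 + 40*x^3)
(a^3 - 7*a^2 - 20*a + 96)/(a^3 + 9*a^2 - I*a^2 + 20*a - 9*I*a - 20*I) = (a^2 - 11*a + 24)/(a^2 + a*(5 - I) - 5*I)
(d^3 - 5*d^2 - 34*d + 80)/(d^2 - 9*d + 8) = (d^2 + 3*d - 10)/(d - 1)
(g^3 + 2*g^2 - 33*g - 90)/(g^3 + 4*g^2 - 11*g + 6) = (g^3 + 2*g^2 - 33*g - 90)/(g^3 + 4*g^2 - 11*g + 6)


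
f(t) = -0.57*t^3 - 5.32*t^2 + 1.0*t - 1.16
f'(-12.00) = -117.56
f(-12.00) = 205.72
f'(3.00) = -46.31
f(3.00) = -61.43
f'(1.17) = -13.79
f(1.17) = -8.19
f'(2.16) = -29.96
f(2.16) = -29.57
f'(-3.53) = 17.25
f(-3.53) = -45.91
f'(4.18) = -73.35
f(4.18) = -131.56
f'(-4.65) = 13.50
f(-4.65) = -63.53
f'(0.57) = -5.62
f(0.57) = -2.42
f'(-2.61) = 17.12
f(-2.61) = -29.88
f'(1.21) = -14.38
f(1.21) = -8.75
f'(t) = -1.71*t^2 - 10.64*t + 1.0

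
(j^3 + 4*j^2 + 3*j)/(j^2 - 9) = j*(j + 1)/(j - 3)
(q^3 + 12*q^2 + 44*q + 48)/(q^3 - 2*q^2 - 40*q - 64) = (q + 6)/(q - 8)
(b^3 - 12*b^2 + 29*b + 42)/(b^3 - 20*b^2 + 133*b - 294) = (b + 1)/(b - 7)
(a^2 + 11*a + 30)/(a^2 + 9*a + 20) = (a + 6)/(a + 4)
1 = 1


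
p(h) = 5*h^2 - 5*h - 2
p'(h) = 10*h - 5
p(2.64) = 19.65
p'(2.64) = 21.40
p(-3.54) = 78.36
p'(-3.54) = -40.40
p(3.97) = 56.95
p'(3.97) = 34.70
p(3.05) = 29.26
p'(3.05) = 25.50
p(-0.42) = 0.98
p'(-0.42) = -9.20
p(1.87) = 6.13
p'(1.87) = 13.70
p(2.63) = 19.43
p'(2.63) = 21.30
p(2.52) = 17.15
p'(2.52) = 20.20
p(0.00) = -2.00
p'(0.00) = -5.00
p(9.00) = 358.00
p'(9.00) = 85.00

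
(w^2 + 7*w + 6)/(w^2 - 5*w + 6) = (w^2 + 7*w + 6)/(w^2 - 5*w + 6)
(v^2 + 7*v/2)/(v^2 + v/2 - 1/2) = v*(2*v + 7)/(2*v^2 + v - 1)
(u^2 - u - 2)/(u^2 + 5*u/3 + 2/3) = 3*(u - 2)/(3*u + 2)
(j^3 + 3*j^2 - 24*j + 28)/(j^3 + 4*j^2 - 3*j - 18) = (j^2 + 5*j - 14)/(j^2 + 6*j + 9)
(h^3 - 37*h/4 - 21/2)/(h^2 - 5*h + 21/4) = (2*h^2 + 7*h + 6)/(2*h - 3)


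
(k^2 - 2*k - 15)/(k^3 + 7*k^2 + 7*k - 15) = (k - 5)/(k^2 + 4*k - 5)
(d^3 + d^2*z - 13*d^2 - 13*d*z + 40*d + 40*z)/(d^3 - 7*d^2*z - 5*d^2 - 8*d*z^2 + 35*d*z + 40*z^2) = (8 - d)/(-d + 8*z)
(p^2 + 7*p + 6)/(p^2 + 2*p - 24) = (p + 1)/(p - 4)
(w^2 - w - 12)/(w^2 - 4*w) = (w + 3)/w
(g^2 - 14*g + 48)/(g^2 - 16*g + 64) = (g - 6)/(g - 8)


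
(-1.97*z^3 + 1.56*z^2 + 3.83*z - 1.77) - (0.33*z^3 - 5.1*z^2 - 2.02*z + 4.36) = -2.3*z^3 + 6.66*z^2 + 5.85*z - 6.13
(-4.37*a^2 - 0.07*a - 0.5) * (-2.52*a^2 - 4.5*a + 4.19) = 11.0124*a^4 + 19.8414*a^3 - 16.7353*a^2 + 1.9567*a - 2.095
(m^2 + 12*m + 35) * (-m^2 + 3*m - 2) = -m^4 - 9*m^3 - m^2 + 81*m - 70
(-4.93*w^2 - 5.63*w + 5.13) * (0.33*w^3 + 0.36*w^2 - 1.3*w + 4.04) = -1.6269*w^5 - 3.6327*w^4 + 6.0751*w^3 - 10.7514*w^2 - 29.4142*w + 20.7252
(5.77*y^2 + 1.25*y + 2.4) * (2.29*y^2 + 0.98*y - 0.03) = 13.2133*y^4 + 8.5171*y^3 + 6.5479*y^2 + 2.3145*y - 0.072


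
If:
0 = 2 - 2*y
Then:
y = 1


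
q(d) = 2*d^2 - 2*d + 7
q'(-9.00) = -38.00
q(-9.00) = 187.00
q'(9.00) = 34.00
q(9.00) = 151.00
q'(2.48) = 7.92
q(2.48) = 14.34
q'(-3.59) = -16.36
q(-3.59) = 39.96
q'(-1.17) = -6.68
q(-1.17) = 12.08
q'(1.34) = 3.36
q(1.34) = 7.91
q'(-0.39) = -3.56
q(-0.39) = 8.08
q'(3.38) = 11.52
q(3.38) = 23.09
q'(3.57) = 12.28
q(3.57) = 25.35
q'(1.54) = 4.16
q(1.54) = 8.66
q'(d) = 4*d - 2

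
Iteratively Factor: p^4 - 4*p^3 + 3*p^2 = (p - 3)*(p^3 - p^2) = p*(p - 3)*(p^2 - p) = p^2*(p - 3)*(p - 1)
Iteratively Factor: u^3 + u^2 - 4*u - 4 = (u - 2)*(u^2 + 3*u + 2) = (u - 2)*(u + 1)*(u + 2)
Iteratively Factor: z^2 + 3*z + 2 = (z + 2)*(z + 1)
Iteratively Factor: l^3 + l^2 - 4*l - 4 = (l - 2)*(l^2 + 3*l + 2) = (l - 2)*(l + 1)*(l + 2)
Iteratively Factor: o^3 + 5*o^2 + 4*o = (o + 1)*(o^2 + 4*o) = (o + 1)*(o + 4)*(o)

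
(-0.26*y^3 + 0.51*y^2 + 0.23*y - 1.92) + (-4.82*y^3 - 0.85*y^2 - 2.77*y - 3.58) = -5.08*y^3 - 0.34*y^2 - 2.54*y - 5.5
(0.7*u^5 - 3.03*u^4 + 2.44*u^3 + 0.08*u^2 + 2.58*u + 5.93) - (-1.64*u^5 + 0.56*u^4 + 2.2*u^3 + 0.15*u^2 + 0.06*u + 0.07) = 2.34*u^5 - 3.59*u^4 + 0.24*u^3 - 0.07*u^2 + 2.52*u + 5.86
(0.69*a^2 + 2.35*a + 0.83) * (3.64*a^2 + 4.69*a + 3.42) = 2.5116*a^4 + 11.7901*a^3 + 16.4025*a^2 + 11.9297*a + 2.8386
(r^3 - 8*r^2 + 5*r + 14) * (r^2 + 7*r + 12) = r^5 - r^4 - 39*r^3 - 47*r^2 + 158*r + 168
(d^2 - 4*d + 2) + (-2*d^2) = -d^2 - 4*d + 2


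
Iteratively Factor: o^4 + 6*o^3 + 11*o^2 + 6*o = (o + 3)*(o^3 + 3*o^2 + 2*o) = (o + 2)*(o + 3)*(o^2 + o) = o*(o + 2)*(o + 3)*(o + 1)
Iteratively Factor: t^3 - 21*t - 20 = (t + 4)*(t^2 - 4*t - 5) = (t + 1)*(t + 4)*(t - 5)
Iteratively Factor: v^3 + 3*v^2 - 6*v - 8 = (v + 4)*(v^2 - v - 2) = (v - 2)*(v + 4)*(v + 1)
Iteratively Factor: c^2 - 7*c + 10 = (c - 5)*(c - 2)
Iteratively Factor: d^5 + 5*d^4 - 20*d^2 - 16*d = (d)*(d^4 + 5*d^3 - 20*d - 16) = d*(d - 2)*(d^3 + 7*d^2 + 14*d + 8) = d*(d - 2)*(d + 4)*(d^2 + 3*d + 2) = d*(d - 2)*(d + 1)*(d + 4)*(d + 2)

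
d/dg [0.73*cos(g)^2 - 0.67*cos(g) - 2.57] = (0.67 - 1.46*cos(g))*sin(g)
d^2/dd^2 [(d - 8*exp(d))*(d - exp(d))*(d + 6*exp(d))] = -3*d^2*exp(d) - 184*d*exp(2*d) - 12*d*exp(d) + 6*d + 432*exp(3*d) - 184*exp(2*d) - 6*exp(d)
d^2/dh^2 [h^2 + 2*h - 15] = 2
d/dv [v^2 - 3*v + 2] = 2*v - 3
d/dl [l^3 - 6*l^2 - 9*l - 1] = 3*l^2 - 12*l - 9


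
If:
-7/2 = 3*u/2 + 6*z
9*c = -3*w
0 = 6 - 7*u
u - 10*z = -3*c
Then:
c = -53/18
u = 6/7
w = 53/6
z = -67/84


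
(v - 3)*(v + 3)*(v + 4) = v^3 + 4*v^2 - 9*v - 36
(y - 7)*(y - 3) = y^2 - 10*y + 21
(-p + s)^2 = p^2 - 2*p*s + s^2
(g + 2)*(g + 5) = g^2 + 7*g + 10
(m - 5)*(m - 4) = m^2 - 9*m + 20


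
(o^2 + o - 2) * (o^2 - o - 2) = o^4 - 5*o^2 + 4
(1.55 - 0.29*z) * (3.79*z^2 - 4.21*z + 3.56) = -1.0991*z^3 + 7.0954*z^2 - 7.5579*z + 5.518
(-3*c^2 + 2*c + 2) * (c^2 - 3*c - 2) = -3*c^4 + 11*c^3 + 2*c^2 - 10*c - 4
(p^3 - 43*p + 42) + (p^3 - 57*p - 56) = 2*p^3 - 100*p - 14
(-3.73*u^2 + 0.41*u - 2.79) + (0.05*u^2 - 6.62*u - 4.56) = -3.68*u^2 - 6.21*u - 7.35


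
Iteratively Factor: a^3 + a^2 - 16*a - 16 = (a + 1)*(a^2 - 16) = (a + 1)*(a + 4)*(a - 4)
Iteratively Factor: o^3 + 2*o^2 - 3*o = (o)*(o^2 + 2*o - 3) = o*(o + 3)*(o - 1)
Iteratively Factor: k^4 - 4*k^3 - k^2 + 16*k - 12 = (k + 2)*(k^3 - 6*k^2 + 11*k - 6) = (k - 2)*(k + 2)*(k^2 - 4*k + 3) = (k - 3)*(k - 2)*(k + 2)*(k - 1)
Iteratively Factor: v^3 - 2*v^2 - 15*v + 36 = (v - 3)*(v^2 + v - 12) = (v - 3)*(v + 4)*(v - 3)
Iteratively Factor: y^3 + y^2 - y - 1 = (y + 1)*(y^2 - 1) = (y + 1)^2*(y - 1)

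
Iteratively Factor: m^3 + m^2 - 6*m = (m - 2)*(m^2 + 3*m) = m*(m - 2)*(m + 3)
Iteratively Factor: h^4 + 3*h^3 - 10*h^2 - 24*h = (h + 2)*(h^3 + h^2 - 12*h) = (h + 2)*(h + 4)*(h^2 - 3*h) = h*(h + 2)*(h + 4)*(h - 3)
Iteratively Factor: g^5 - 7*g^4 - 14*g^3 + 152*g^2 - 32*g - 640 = (g - 5)*(g^4 - 2*g^3 - 24*g^2 + 32*g + 128) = (g - 5)*(g + 2)*(g^3 - 4*g^2 - 16*g + 64) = (g - 5)*(g + 2)*(g + 4)*(g^2 - 8*g + 16) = (g - 5)*(g - 4)*(g + 2)*(g + 4)*(g - 4)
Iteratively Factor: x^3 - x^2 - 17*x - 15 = (x + 3)*(x^2 - 4*x - 5) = (x - 5)*(x + 3)*(x + 1)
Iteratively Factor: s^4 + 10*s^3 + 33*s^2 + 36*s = (s + 3)*(s^3 + 7*s^2 + 12*s) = (s + 3)^2*(s^2 + 4*s) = s*(s + 3)^2*(s + 4)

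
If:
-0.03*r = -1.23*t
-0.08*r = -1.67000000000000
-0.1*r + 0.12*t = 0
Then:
No Solution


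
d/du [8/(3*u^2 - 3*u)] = 8*(1 - 2*u)/(3*u^2*(u - 1)^2)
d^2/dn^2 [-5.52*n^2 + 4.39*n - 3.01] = -11.0400000000000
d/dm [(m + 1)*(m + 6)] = 2*m + 7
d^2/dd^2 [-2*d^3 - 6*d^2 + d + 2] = -12*d - 12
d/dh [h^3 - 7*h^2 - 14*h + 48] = 3*h^2 - 14*h - 14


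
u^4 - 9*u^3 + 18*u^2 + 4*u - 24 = (u - 6)*(u - 2)^2*(u + 1)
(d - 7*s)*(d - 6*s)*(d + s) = d^3 - 12*d^2*s + 29*d*s^2 + 42*s^3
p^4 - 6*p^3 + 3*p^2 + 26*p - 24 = (p - 4)*(p - 3)*(p - 1)*(p + 2)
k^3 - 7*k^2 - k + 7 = (k - 7)*(k - 1)*(k + 1)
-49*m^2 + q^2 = (-7*m + q)*(7*m + q)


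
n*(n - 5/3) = n^2 - 5*n/3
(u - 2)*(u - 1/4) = u^2 - 9*u/4 + 1/2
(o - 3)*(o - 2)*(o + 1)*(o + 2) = o^4 - 2*o^3 - 7*o^2 + 8*o + 12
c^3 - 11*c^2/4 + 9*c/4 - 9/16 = (c - 3/2)*(c - 3/4)*(c - 1/2)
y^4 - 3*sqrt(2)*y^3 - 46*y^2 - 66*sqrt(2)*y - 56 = (y - 7*sqrt(2))*(y + sqrt(2))^2*(y + 2*sqrt(2))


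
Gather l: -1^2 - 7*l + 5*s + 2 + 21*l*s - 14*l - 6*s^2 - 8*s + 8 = l*(21*s - 21) - 6*s^2 - 3*s + 9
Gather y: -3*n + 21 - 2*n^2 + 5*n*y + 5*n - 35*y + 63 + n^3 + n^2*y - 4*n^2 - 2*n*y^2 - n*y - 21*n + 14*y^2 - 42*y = n^3 - 6*n^2 - 19*n + y^2*(14 - 2*n) + y*(n^2 + 4*n - 77) + 84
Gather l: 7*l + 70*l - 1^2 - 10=77*l - 11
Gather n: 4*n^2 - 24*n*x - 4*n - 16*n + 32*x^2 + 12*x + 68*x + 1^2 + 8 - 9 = 4*n^2 + n*(-24*x - 20) + 32*x^2 + 80*x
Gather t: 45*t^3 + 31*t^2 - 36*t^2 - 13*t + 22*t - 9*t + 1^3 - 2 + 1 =45*t^3 - 5*t^2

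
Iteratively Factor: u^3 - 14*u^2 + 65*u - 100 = (u - 5)*(u^2 - 9*u + 20) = (u - 5)*(u - 4)*(u - 5)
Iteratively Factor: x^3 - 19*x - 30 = (x - 5)*(x^2 + 5*x + 6) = (x - 5)*(x + 2)*(x + 3)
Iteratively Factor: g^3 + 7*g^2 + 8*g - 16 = (g + 4)*(g^2 + 3*g - 4) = (g - 1)*(g + 4)*(g + 4)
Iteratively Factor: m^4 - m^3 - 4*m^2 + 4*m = (m + 2)*(m^3 - 3*m^2 + 2*m) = (m - 2)*(m + 2)*(m^2 - m) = m*(m - 2)*(m + 2)*(m - 1)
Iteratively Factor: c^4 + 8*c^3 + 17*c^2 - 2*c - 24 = (c + 3)*(c^3 + 5*c^2 + 2*c - 8) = (c + 2)*(c + 3)*(c^2 + 3*c - 4) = (c - 1)*(c + 2)*(c + 3)*(c + 4)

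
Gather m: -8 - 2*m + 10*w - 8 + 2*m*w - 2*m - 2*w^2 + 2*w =m*(2*w - 4) - 2*w^2 + 12*w - 16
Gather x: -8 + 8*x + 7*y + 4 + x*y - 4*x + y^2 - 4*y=x*(y + 4) + y^2 + 3*y - 4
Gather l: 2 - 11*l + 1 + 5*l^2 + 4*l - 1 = 5*l^2 - 7*l + 2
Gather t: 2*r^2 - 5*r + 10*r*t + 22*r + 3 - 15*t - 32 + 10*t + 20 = 2*r^2 + 17*r + t*(10*r - 5) - 9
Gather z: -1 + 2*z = 2*z - 1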